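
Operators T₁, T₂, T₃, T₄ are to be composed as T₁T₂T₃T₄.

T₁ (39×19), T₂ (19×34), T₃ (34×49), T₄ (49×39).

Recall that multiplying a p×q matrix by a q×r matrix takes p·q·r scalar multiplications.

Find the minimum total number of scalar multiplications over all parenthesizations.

96862

Adjacent pairs: T₁T₂ = 39·19·34 = 25194; T₂T₃ = 19·34·49 = 31654; T₃T₄ = 34·49·39 = 64974.
Length 3: T₁..T₃: k=1: 0+31654+39·19·49=67963; k=2: 25194+0+39·34·49=90168 → min 67963 | T₂..T₄: k=2: 0+64974+19·34·39=90168; k=3: 31654+0+19·49·39=67963 → min 67963.
Length 4: T₁..T₄: k=1: 0+67963+39·19·39=96862; k=2: 25194+64974+39·34·39=141882; k=3: 67963+0+39·49·39=142492 → min 96862.
Optimal order: (T₁((T₂T₃)T₄)) with cost 96862.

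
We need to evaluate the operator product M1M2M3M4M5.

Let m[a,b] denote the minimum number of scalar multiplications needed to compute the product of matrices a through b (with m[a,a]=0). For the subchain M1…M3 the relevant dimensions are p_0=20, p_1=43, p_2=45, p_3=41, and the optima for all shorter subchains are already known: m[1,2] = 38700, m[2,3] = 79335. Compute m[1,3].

m[1,3] = min over k∈[1,2] of m[1,k]+m[k+1,3]+p_{0}·p_k·p_{3}.
k=1: 0 + 79335 + 20·43·41 = 114595; k=2: 38700 + 0 + 20·45·41 = 75600.
Minimum: 75600 at k=2.

75600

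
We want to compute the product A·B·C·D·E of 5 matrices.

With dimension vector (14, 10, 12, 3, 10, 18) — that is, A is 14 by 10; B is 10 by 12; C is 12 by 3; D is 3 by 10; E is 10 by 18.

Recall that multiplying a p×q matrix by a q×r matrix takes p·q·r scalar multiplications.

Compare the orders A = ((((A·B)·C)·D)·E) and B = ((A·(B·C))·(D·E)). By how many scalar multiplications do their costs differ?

Order A = ((((A·B)·C)·D)·E): (A·B): 14×10 by 10×12 → 14×12, cost 14·10·12 = 1680; ((A·B)·C): 14×12 by 12×3 → 14×3, cost 14·12·3 = 504; cumulative 2184; (((A·B)·C)·D): 14×3 by 3×10 → 14×10, cost 14·3·10 = 420; cumulative 2604; ((((A·B)·C)·D)·E): 14×10 by 10×18 → 14×18, cost 14·10·18 = 2520; cumulative 5124. Total 5124.
Order B = ((A·(B·C))·(D·E)): (B·C): 10×12 by 12×3 → 10×3, cost 10·12·3 = 360; (A·(B·C)): 14×10 by 10×3 → 14×3, cost 14·10·3 = 420; cumulative 780; (D·E): 3×10 by 10×18 → 3×18, cost 3·10·18 = 540; ((A·(B·C))·(D·E)): 14×3 by 3×18 → 14×18, cost 14·3·18 = 756; cumulative 2076. Total 2076.
Difference: |5124 − 2076| = 3048.

3048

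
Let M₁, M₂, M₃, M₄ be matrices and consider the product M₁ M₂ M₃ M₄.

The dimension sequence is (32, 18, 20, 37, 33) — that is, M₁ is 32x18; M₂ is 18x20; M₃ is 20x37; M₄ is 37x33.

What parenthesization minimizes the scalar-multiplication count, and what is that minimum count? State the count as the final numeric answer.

Adjacent pairs: M₁M₂ = 32·18·20 = 11520; M₂M₃ = 18·20·37 = 13320; M₃M₄ = 20·37·33 = 24420.
Length 3: M₁..M₃: k=1: 0+13320+32·18·37=34632; k=2: 11520+0+32·20·37=35200 → min 34632 | M₂..M₄: k=2: 0+24420+18·20·33=36300; k=3: 13320+0+18·37·33=35298 → min 35298.
Length 4: M₁..M₄: k=1: 0+35298+32·18·33=54306; k=2: 11520+24420+32·20·33=57060; k=3: 34632+0+32·37·33=73704 → min 54306.
Optimal parenthesization: (M₁ ((M₂ M₃) M₄)) with cost 54306.

54306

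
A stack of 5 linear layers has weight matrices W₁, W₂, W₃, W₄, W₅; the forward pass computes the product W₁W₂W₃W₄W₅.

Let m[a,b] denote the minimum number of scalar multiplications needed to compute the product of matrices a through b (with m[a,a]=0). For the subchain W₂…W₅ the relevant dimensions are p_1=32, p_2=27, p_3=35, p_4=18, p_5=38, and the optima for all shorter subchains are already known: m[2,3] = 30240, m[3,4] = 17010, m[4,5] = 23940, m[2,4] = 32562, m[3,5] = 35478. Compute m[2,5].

54450

m[2,5] = min over k∈[2,4] of m[2,k]+m[k+1,5]+p_{1}·p_k·p_{5}.
k=2: 0 + 35478 + 32·27·38 = 68310; k=3: 30240 + 23940 + 32·35·38 = 96740; k=4: 32562 + 0 + 32·18·38 = 54450.
Minimum: 54450 at k=4.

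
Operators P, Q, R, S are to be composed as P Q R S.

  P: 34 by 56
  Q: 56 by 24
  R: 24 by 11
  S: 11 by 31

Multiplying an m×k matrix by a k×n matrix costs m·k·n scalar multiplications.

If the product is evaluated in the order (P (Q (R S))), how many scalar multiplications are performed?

108872

(R S): 24×11 by 11×31 → 24×31, cost 24·11·31 = 8184
(Q (R S)): 56×24 by 24×31 → 56×31, cost 56·24·31 = 41664; cumulative 49848
(P (Q (R S))): 34×56 by 56×31 → 34×31, cost 34·56·31 = 59024; cumulative 108872
Total: 108872 scalar multiplications.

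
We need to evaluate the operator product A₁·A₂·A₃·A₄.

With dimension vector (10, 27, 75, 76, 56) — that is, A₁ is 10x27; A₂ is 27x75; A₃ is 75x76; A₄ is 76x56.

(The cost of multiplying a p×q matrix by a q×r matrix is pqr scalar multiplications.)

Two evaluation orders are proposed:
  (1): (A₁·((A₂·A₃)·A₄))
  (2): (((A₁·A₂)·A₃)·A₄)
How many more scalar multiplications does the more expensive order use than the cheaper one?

Order (1) = (A₁·((A₂·A₃)·A₄)): (A₂·A₃): 27×75 by 75×76 → 27×76, cost 27·75·76 = 153900; ((A₂·A₃)·A₄): 27×76 by 76×56 → 27×56, cost 27·76·56 = 114912; cumulative 268812; (A₁·((A₂·A₃)·A₄)): 10×27 by 27×56 → 10×56, cost 10·27·56 = 15120; cumulative 283932. Total 283932.
Order (2) = (((A₁·A₂)·A₃)·A₄): (A₁·A₂): 10×27 by 27×75 → 10×75, cost 10·27·75 = 20250; ((A₁·A₂)·A₃): 10×75 by 75×76 → 10×76, cost 10·75·76 = 57000; cumulative 77250; (((A₁·A₂)·A₃)·A₄): 10×76 by 76×56 → 10×56, cost 10·76·56 = 42560; cumulative 119810. Total 119810.
Difference: |283932 − 119810| = 164122.

164122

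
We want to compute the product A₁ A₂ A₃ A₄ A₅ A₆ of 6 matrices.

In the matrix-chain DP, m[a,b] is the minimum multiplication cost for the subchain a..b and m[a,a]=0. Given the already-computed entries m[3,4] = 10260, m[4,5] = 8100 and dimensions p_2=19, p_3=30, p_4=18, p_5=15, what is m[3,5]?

m[3,5] = min over k∈[3,4] of m[3,k]+m[k+1,5]+p_{2}·p_k·p_{5}.
k=3: 0 + 8100 + 19·30·15 = 16650; k=4: 10260 + 0 + 19·18·15 = 15390.
Minimum: 15390 at k=4.

15390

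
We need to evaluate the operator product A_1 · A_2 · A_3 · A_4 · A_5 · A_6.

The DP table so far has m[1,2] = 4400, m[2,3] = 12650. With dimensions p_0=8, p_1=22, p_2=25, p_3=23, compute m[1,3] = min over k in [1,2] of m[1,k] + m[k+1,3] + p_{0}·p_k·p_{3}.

9000

m[1,3] = min over k∈[1,2] of m[1,k]+m[k+1,3]+p_{0}·p_k·p_{3}.
k=1: 0 + 12650 + 8·22·23 = 16698; k=2: 4400 + 0 + 8·25·23 = 9000.
Minimum: 9000 at k=2.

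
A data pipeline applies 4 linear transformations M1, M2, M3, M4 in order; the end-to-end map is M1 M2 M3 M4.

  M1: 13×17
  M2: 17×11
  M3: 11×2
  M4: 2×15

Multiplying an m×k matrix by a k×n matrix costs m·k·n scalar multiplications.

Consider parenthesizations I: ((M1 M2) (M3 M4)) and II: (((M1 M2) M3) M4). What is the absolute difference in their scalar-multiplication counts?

1799

Order I = ((M1 M2) (M3 M4)): (M1 M2): 13×17 by 17×11 → 13×11, cost 13·17·11 = 2431; (M3 M4): 11×2 by 2×15 → 11×15, cost 11·2·15 = 330; ((M1 M2) (M3 M4)): 13×11 by 11×15 → 13×15, cost 13·11·15 = 2145; cumulative 4906. Total 4906.
Order II = (((M1 M2) M3) M4): (M1 M2): 13×17 by 17×11 → 13×11, cost 13·17·11 = 2431; ((M1 M2) M3): 13×11 by 11×2 → 13×2, cost 13·11·2 = 286; cumulative 2717; (((M1 M2) M3) M4): 13×2 by 2×15 → 13×15, cost 13·2·15 = 390; cumulative 3107. Total 3107.
Difference: |4906 − 3107| = 1799.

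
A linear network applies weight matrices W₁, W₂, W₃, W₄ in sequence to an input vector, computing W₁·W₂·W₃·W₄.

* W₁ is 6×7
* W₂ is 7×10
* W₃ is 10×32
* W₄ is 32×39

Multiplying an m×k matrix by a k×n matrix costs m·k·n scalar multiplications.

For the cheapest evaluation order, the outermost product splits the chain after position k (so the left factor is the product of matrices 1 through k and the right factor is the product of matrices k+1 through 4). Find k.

Adjacent pairs: W₁W₂ = 6·7·10 = 420; W₂W₃ = 7·10·32 = 2240; W₃W₄ = 10·32·39 = 12480.
Length 3: W₁..W₃: k=1: 0+2240+6·7·32=3584; k=2: 420+0+6·10·32=2340 → min 2340 | W₂..W₄: k=2: 0+12480+7·10·39=15210; k=3: 2240+0+7·32·39=10976 → min 10976.
Top-level splits: k=1: (W₁..W₁)·(W₂..W₄) → 0+10976+6·7·39 = 12614; k=2: (W₁..W₂)·(W₃..W₄) → 420+12480+6·10·39 = 15240; k=3: (W₁..W₃)·(W₄..W₄) → 2340+0+6·32·39 = 9828.
Best split is after W₃, i.e. k = 3.

3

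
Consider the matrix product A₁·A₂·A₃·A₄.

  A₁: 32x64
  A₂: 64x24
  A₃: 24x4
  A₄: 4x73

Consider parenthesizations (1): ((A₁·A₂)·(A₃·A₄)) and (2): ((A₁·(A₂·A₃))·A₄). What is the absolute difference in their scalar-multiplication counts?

Order (1) = ((A₁·A₂)·(A₃·A₄)): (A₁·A₂): 32×64 by 64×24 → 32×24, cost 32·64·24 = 49152; (A₃·A₄): 24×4 by 4×73 → 24×73, cost 24·4·73 = 7008; ((A₁·A₂)·(A₃·A₄)): 32×24 by 24×73 → 32×73, cost 32·24·73 = 56064; cumulative 112224. Total 112224.
Order (2) = ((A₁·(A₂·A₃))·A₄): (A₂·A₃): 64×24 by 24×4 → 64×4, cost 64·24·4 = 6144; (A₁·(A₂·A₃)): 32×64 by 64×4 → 32×4, cost 32·64·4 = 8192; cumulative 14336; ((A₁·(A₂·A₃))·A₄): 32×4 by 4×73 → 32×73, cost 32·4·73 = 9344; cumulative 23680. Total 23680.
Difference: |112224 − 23680| = 88544.

88544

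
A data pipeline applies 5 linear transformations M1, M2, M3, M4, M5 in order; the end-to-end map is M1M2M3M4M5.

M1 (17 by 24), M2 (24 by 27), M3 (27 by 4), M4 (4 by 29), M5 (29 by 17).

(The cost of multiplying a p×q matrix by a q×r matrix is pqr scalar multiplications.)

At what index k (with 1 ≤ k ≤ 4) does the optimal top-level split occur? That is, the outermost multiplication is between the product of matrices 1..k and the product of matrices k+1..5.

Adjacent pairs: M1M2 = 17·24·27 = 11016; M2M3 = 24·27·4 = 2592; M3M4 = 27·4·29 = 3132; M4M5 = 4·29·17 = 1972.
Length 3: M1..M3: k=1: 0+2592+17·24·4=4224; k=2: 11016+0+17·27·4=12852 → min 4224 | M2..M4: k=2: 0+3132+24·27·29=21924; k=3: 2592+0+24·4·29=5376 → min 5376 | M3..M5: k=3: 0+1972+27·4·17=3808; k=4: 3132+0+27·29·17=16443 → min 3808.
Length 4: M1..M4: k=1: 0+5376+17·24·29=17208; k=2: 11016+3132+17·27·29=27459; k=3: 4224+0+17·4·29=6196 → min 6196 | M2..M5: k=2: 0+3808+24·27·17=14824; k=3: 2592+1972+24·4·17=6196; k=4: 5376+0+24·29·17=17208 → min 6196.
Top-level splits: k=1: (M1..M1)·(M2..M5) → 0+6196+17·24·17 = 13132; k=2: (M1..M2)·(M3..M5) → 11016+3808+17·27·17 = 22627; k=3: (M1..M3)·(M4..M5) → 4224+1972+17·4·17 = 7352; k=4: (M1..M4)·(M5..M5) → 6196+0+17·29·17 = 14577.
Best split is after M3, i.e. k = 3.

3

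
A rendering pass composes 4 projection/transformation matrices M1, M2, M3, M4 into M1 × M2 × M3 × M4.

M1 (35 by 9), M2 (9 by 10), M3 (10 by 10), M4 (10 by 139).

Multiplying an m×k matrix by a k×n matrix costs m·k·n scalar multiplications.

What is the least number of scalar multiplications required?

52700

Adjacent pairs: M1M2 = 35·9·10 = 3150; M2M3 = 9·10·10 = 900; M3M4 = 10·10·139 = 13900.
Length 3: M1..M3: k=1: 0+900+35·9·10=4050; k=2: 3150+0+35·10·10=6650 → min 4050 | M2..M4: k=2: 0+13900+9·10·139=26410; k=3: 900+0+9·10·139=13410 → min 13410.
Length 4: M1..M4: k=1: 0+13410+35·9·139=57195; k=2: 3150+13900+35·10·139=65700; k=3: 4050+0+35·10·139=52700 → min 52700.
Optimal order: ((M1 × (M2 × M3)) × M4) with cost 52700.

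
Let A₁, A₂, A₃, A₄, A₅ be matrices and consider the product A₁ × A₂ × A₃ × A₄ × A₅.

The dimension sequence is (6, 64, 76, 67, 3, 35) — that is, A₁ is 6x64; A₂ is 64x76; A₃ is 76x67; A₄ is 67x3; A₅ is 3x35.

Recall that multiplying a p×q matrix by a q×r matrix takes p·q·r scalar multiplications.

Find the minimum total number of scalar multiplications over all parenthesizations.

Adjacent pairs: A₁A₂ = 6·64·76 = 29184; A₂A₃ = 64·76·67 = 325888; A₃A₄ = 76·67·3 = 15276; A₄A₅ = 67·3·35 = 7035.
Length 3: A₁..A₃: k=1: 0+325888+6·64·67=351616; k=2: 29184+0+6·76·67=59736 → min 59736 | A₂..A₄: k=2: 0+15276+64·76·3=29868; k=3: 325888+0+64·67·3=338752 → min 29868 | A₃..A₅: k=3: 0+7035+76·67·35=185255; k=4: 15276+0+76·3·35=23256 → min 23256.
Length 4: A₁..A₄: k=1: 0+29868+6·64·3=31020; k=2: 29184+15276+6·76·3=45828; k=3: 59736+0+6·67·3=60942 → min 31020 | A₂..A₅: k=2: 0+23256+64·76·35=193496; k=3: 325888+7035+64·67·35=483003; k=4: 29868+0+64·3·35=36588 → min 36588.
Length 5: A₁..A₅: k=1: 0+36588+6·64·35=50028; k=2: 29184+23256+6·76·35=68400; k=3: 59736+7035+6·67·35=80841; k=4: 31020+0+6·3·35=31650 → min 31650.
Optimal order: ((A₁ × (A₂ × (A₃ × A₄))) × A₅) with cost 31650.

31650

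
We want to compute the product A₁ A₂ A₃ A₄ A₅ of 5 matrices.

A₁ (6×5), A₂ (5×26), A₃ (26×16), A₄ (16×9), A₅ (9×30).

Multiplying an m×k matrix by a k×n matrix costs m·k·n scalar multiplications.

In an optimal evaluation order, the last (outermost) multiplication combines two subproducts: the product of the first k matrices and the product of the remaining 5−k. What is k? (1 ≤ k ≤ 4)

4

Adjacent pairs: A₁A₂ = 6·5·26 = 780; A₂A₃ = 5·26·16 = 2080; A₃A₄ = 26·16·9 = 3744; A₄A₅ = 16·9·30 = 4320.
Length 3: A₁..A₃: k=1: 0+2080+6·5·16=2560; k=2: 780+0+6·26·16=3276 → min 2560 | A₂..A₄: k=2: 0+3744+5·26·9=4914; k=3: 2080+0+5·16·9=2800 → min 2800 | A₃..A₅: k=3: 0+4320+26·16·30=16800; k=4: 3744+0+26·9·30=10764 → min 10764.
Length 4: A₁..A₄: k=1: 0+2800+6·5·9=3070; k=2: 780+3744+6·26·9=5928; k=3: 2560+0+6·16·9=3424 → min 3070 | A₂..A₅: k=2: 0+10764+5·26·30=14664; k=3: 2080+4320+5·16·30=8800; k=4: 2800+0+5·9·30=4150 → min 4150.
Top-level splits: k=1: (A₁..A₁)·(A₂..A₅) → 0+4150+6·5·30 = 5050; k=2: (A₁..A₂)·(A₃..A₅) → 780+10764+6·26·30 = 16224; k=3: (A₁..A₃)·(A₄..A₅) → 2560+4320+6·16·30 = 9760; k=4: (A₁..A₄)·(A₅..A₅) → 3070+0+6·9·30 = 4690.
Best split is after A₄, i.e. k = 4.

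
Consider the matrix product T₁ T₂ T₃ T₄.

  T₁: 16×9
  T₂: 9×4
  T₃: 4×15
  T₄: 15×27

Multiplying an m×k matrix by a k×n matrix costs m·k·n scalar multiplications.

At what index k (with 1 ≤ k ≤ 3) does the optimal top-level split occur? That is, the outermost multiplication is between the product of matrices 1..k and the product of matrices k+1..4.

Adjacent pairs: T₁T₂ = 16·9·4 = 576; T₂T₃ = 9·4·15 = 540; T₃T₄ = 4·15·27 = 1620.
Length 3: T₁..T₃: k=1: 0+540+16·9·15=2700; k=2: 576+0+16·4·15=1536 → min 1536 | T₂..T₄: k=2: 0+1620+9·4·27=2592; k=3: 540+0+9·15·27=4185 → min 2592.
Top-level splits: k=1: (T₁..T₁)·(T₂..T₄) → 0+2592+16·9·27 = 6480; k=2: (T₁..T₂)·(T₃..T₄) → 576+1620+16·4·27 = 3924; k=3: (T₁..T₃)·(T₄..T₄) → 1536+0+16·15·27 = 8016.
Best split is after T₂, i.e. k = 2.

2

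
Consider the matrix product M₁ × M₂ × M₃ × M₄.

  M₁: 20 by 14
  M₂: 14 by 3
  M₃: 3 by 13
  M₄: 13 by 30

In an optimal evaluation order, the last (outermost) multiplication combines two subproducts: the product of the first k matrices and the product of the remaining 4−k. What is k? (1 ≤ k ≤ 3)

2

Adjacent pairs: M₁M₂ = 20·14·3 = 840; M₂M₃ = 14·3·13 = 546; M₃M₄ = 3·13·30 = 1170.
Length 3: M₁..M₃: k=1: 0+546+20·14·13=4186; k=2: 840+0+20·3·13=1620 → min 1620 | M₂..M₄: k=2: 0+1170+14·3·30=2430; k=3: 546+0+14·13·30=6006 → min 2430.
Top-level splits: k=1: (M₁..M₁)·(M₂..M₄) → 0+2430+20·14·30 = 10830; k=2: (M₁..M₂)·(M₃..M₄) → 840+1170+20·3·30 = 3810; k=3: (M₁..M₃)·(M₄..M₄) → 1620+0+20·13·30 = 9420.
Best split is after M₂, i.e. k = 2.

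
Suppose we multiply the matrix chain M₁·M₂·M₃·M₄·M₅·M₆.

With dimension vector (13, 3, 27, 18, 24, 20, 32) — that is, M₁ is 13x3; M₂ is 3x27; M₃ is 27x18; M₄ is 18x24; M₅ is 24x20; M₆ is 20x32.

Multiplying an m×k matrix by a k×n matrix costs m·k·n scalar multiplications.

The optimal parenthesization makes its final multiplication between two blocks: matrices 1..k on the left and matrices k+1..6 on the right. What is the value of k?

Adjacent pairs: M₁M₂ = 13·3·27 = 1053; M₂M₃ = 3·27·18 = 1458; M₃M₄ = 27·18·24 = 11664; M₄M₅ = 18·24·20 = 8640; M₅M₆ = 24·20·32 = 15360.
Length 3: M₁..M₃: k=1: 0+1458+13·3·18=2160; k=2: 1053+0+13·27·18=7371 → min 2160 | M₂..M₄: k=2: 0+11664+3·27·24=13608; k=3: 1458+0+3·18·24=2754 → min 2754 | M₃..M₅: k=3: 0+8640+27·18·20=18360; k=4: 11664+0+27·24·20=24624 → min 18360 | M₄..M₆: k=4: 0+15360+18·24·32=29184; k=5: 8640+0+18·20·32=20160 → min 20160.
Length 4: M₁..M₄: k=1: 0+2754+13·3·24=3690; k=2: 1053+11664+13·27·24=21141; k=3: 2160+0+13·18·24=7776 → min 3690 | M₂..M₅: k=2: 0+18360+3·27·20=19980; k=3: 1458+8640+3·18·20=11178; k=4: 2754+0+3·24·20=4194 → min 4194 | M₃..M₆: k=3: 0+20160+27·18·32=35712; k=4: 11664+15360+27·24·32=47760; k=5: 18360+0+27·20·32=35640 → min 35640.
Length 5: M₁..M₅: k=1: 0+4194+13·3·20=4974; k=2: 1053+18360+13·27·20=26433; k=3: 2160+8640+13·18·20=15480; k=4: 3690+0+13·24·20=9930 → min 4974 | M₂..M₆: k=2: 0+35640+3·27·32=38232; k=3: 1458+20160+3·18·32=23346; k=4: 2754+15360+3·24·32=20418; k=5: 4194+0+3·20·32=6114 → min 6114.
Top-level splits: k=1: (M₁..M₁)·(M₂..M₆) → 0+6114+13·3·32 = 7362; k=2: (M₁..M₂)·(M₃..M₆) → 1053+35640+13·27·32 = 47925; k=3: (M₁..M₃)·(M₄..M₆) → 2160+20160+13·18·32 = 29808; k=4: (M₁..M₄)·(M₅..M₆) → 3690+15360+13·24·32 = 29034; k=5: (M₁..M₅)·(M₆..M₆) → 4974+0+13·20·32 = 13294.
Best split is after M₁, i.e. k = 1.

1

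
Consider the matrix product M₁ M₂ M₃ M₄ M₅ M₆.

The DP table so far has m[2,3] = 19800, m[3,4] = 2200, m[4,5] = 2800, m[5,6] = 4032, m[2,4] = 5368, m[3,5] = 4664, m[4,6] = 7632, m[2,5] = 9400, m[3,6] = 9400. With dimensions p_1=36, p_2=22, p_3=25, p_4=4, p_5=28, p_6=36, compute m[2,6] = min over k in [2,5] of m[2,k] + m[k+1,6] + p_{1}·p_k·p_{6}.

m[2,6] = min over k∈[2,5] of m[2,k]+m[k+1,6]+p_{1}·p_k·p_{6}.
k=2: 0 + 9400 + 36·22·36 = 37912; k=3: 19800 + 7632 + 36·25·36 = 59832; k=4: 5368 + 4032 + 36·4·36 = 14584; k=5: 9400 + 0 + 36·28·36 = 45688.
Minimum: 14584 at k=4.

14584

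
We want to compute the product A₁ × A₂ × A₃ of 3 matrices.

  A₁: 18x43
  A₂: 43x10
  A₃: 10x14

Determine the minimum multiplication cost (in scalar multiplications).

10260

Order (A₁ × (A₂ × A₃)): (A₂ × A₃): 43×10 by 10×14 → 43×14, cost 43·10·14 = 6020; (A₁ × (A₂ × A₃)): 18×43 by 43×14 → 18×14, cost 18·43·14 = 10836; cumulative 16856. Total 16856.
Order ((A₁ × A₂) × A₃): (A₁ × A₂): 18×43 by 43×10 → 18×10, cost 18·43·10 = 7740; ((A₁ × A₂) × A₃): 18×10 by 10×14 → 18×14, cost 18·10·14 = 2520; cumulative 10260. Total 10260.
Minimum: 10260.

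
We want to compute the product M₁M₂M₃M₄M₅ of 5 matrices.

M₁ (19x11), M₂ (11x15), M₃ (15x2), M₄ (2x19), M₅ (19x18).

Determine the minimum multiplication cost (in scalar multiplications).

Adjacent pairs: M₁M₂ = 19·11·15 = 3135; M₂M₃ = 11·15·2 = 330; M₃M₄ = 15·2·19 = 570; M₄M₅ = 2·19·18 = 684.
Length 3: M₁..M₃: k=1: 0+330+19·11·2=748; k=2: 3135+0+19·15·2=3705 → min 748 | M₂..M₄: k=2: 0+570+11·15·19=3705; k=3: 330+0+11·2·19=748 → min 748 | M₃..M₅: k=3: 0+684+15·2·18=1224; k=4: 570+0+15·19·18=5700 → min 1224.
Length 4: M₁..M₄: k=1: 0+748+19·11·19=4719; k=2: 3135+570+19·15·19=9120; k=3: 748+0+19·2·19=1470 → min 1470 | M₂..M₅: k=2: 0+1224+11·15·18=4194; k=3: 330+684+11·2·18=1410; k=4: 748+0+11·19·18=4510 → min 1410.
Length 5: M₁..M₅: k=1: 0+1410+19·11·18=5172; k=2: 3135+1224+19·15·18=9489; k=3: 748+684+19·2·18=2116; k=4: 1470+0+19·19·18=7968 → min 2116.
Optimal order: ((M₁(M₂M₃))(M₄M₅)) with cost 2116.

2116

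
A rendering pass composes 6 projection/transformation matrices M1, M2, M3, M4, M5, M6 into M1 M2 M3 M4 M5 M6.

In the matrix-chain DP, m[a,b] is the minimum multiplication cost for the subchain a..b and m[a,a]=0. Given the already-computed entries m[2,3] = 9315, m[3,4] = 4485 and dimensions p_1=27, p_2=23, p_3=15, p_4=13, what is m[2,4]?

12558

m[2,4] = min over k∈[2,3] of m[2,k]+m[k+1,4]+p_{1}·p_k·p_{4}.
k=2: 0 + 4485 + 27·23·13 = 12558; k=3: 9315 + 0 + 27·15·13 = 14580.
Minimum: 12558 at k=2.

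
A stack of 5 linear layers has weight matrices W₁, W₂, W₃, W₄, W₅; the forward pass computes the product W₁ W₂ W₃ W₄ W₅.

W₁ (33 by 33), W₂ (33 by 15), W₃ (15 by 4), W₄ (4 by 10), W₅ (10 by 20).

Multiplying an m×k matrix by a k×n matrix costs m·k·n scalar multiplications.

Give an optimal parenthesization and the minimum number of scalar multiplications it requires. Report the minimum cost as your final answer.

Adjacent pairs: W₁W₂ = 33·33·15 = 16335; W₂W₃ = 33·15·4 = 1980; W₃W₄ = 15·4·10 = 600; W₄W₅ = 4·10·20 = 800.
Length 3: W₁..W₃: k=1: 0+1980+33·33·4=6336; k=2: 16335+0+33·15·4=18315 → min 6336 | W₂..W₄: k=2: 0+600+33·15·10=5550; k=3: 1980+0+33·4·10=3300 → min 3300 | W₃..W₅: k=3: 0+800+15·4·20=2000; k=4: 600+0+15·10·20=3600 → min 2000.
Length 4: W₁..W₄: k=1: 0+3300+33·33·10=14190; k=2: 16335+600+33·15·10=21885; k=3: 6336+0+33·4·10=7656 → min 7656 | W₂..W₅: k=2: 0+2000+33·15·20=11900; k=3: 1980+800+33·4·20=5420; k=4: 3300+0+33·10·20=9900 → min 5420.
Length 5: W₁..W₅: k=1: 0+5420+33·33·20=27200; k=2: 16335+2000+33·15·20=28235; k=3: 6336+800+33·4·20=9776; k=4: 7656+0+33·10·20=14256 → min 9776.
Optimal parenthesization: ((W₁ (W₂ W₃)) (W₄ W₅)) with cost 9776.

9776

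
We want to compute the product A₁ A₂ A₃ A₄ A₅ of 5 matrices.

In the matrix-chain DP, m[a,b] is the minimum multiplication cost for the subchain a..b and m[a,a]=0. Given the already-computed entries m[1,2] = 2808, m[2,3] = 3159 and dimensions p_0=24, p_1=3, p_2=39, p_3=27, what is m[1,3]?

5103

m[1,3] = min over k∈[1,2] of m[1,k]+m[k+1,3]+p_{0}·p_k·p_{3}.
k=1: 0 + 3159 + 24·3·27 = 5103; k=2: 2808 + 0 + 24·39·27 = 28080.
Minimum: 5103 at k=1.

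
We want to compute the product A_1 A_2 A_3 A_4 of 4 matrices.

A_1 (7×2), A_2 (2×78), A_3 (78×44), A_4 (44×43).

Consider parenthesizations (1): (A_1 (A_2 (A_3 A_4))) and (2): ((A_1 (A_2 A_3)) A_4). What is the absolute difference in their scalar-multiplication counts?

Order (1) = (A_1 (A_2 (A_3 A_4))): (A_3 A_4): 78×44 by 44×43 → 78×43, cost 78·44·43 = 147576; (A_2 (A_3 A_4)): 2×78 by 78×43 → 2×43, cost 2·78·43 = 6708; cumulative 154284; (A_1 (A_2 (A_3 A_4))): 7×2 by 2×43 → 7×43, cost 7·2·43 = 602; cumulative 154886. Total 154886.
Order (2) = ((A_1 (A_2 A_3)) A_4): (A_2 A_3): 2×78 by 78×44 → 2×44, cost 2·78·44 = 6864; (A_1 (A_2 A_3)): 7×2 by 2×44 → 7×44, cost 7·2·44 = 616; cumulative 7480; ((A_1 (A_2 A_3)) A_4): 7×44 by 44×43 → 7×43, cost 7·44·43 = 13244; cumulative 20724. Total 20724.
Difference: |154886 − 20724| = 134162.

134162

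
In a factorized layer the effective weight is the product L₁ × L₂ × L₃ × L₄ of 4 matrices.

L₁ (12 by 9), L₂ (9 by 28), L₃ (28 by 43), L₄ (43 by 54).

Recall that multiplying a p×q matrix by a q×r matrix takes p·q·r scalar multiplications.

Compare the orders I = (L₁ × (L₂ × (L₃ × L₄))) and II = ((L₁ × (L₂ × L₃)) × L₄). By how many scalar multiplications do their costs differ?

Order I = (L₁ × (L₂ × (L₃ × L₄))): (L₃ × L₄): 28×43 by 43×54 → 28×54, cost 28·43·54 = 65016; (L₂ × (L₃ × L₄)): 9×28 by 28×54 → 9×54, cost 9·28·54 = 13608; cumulative 78624; (L₁ × (L₂ × (L₃ × L₄))): 12×9 by 9×54 → 12×54, cost 12·9·54 = 5832; cumulative 84456. Total 84456.
Order II = ((L₁ × (L₂ × L₃)) × L₄): (L₂ × L₃): 9×28 by 28×43 → 9×43, cost 9·28·43 = 10836; (L₁ × (L₂ × L₃)): 12×9 by 9×43 → 12×43, cost 12·9·43 = 4644; cumulative 15480; ((L₁ × (L₂ × L₃)) × L₄): 12×43 by 43×54 → 12×54, cost 12·43·54 = 27864; cumulative 43344. Total 43344.
Difference: |84456 − 43344| = 41112.

41112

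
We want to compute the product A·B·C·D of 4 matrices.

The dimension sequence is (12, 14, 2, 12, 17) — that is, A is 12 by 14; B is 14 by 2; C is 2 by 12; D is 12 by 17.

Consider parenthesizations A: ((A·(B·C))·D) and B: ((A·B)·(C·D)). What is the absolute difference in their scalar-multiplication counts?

3648

Order A = ((A·(B·C))·D): (B·C): 14×2 by 2×12 → 14×12, cost 14·2·12 = 336; (A·(B·C)): 12×14 by 14×12 → 12×12, cost 12·14·12 = 2016; cumulative 2352; ((A·(B·C))·D): 12×12 by 12×17 → 12×17, cost 12·12·17 = 2448; cumulative 4800. Total 4800.
Order B = ((A·B)·(C·D)): (A·B): 12×14 by 14×2 → 12×2, cost 12·14·2 = 336; (C·D): 2×12 by 12×17 → 2×17, cost 2·12·17 = 408; ((A·B)·(C·D)): 12×2 by 2×17 → 12×17, cost 12·2·17 = 408; cumulative 1152. Total 1152.
Difference: |4800 − 1152| = 3648.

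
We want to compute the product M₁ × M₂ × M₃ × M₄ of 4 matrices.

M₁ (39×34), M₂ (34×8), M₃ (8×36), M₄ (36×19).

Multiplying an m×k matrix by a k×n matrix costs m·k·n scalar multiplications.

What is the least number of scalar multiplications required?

22008

Adjacent pairs: M₁M₂ = 39·34·8 = 10608; M₂M₃ = 34·8·36 = 9792; M₃M₄ = 8·36·19 = 5472.
Length 3: M₁..M₃: k=1: 0+9792+39·34·36=57528; k=2: 10608+0+39·8·36=21840 → min 21840 | M₂..M₄: k=2: 0+5472+34·8·19=10640; k=3: 9792+0+34·36·19=33048 → min 10640.
Length 4: M₁..M₄: k=1: 0+10640+39·34·19=35834; k=2: 10608+5472+39·8·19=22008; k=3: 21840+0+39·36·19=48516 → min 22008.
Optimal order: ((M₁ × M₂) × (M₃ × M₄)) with cost 22008.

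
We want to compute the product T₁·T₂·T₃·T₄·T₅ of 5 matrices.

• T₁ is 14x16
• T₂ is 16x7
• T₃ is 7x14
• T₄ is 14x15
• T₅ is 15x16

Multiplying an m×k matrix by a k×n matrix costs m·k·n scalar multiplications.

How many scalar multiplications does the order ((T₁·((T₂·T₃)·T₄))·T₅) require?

(T₂·T₃): 16×7 by 7×14 → 16×14, cost 16·7·14 = 1568
((T₂·T₃)·T₄): 16×14 by 14×15 → 16×15, cost 16·14·15 = 3360; cumulative 4928
(T₁·((T₂·T₃)·T₄)): 14×16 by 16×15 → 14×15, cost 14·16·15 = 3360; cumulative 8288
((T₁·((T₂·T₃)·T₄))·T₅): 14×15 by 15×16 → 14×16, cost 14·15·16 = 3360; cumulative 11648
Total: 11648 scalar multiplications.

11648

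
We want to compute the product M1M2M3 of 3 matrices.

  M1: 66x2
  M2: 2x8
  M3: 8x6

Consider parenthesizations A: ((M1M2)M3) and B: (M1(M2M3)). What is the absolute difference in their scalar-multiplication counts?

3336

Order A = ((M1M2)M3): (M1M2): 66×2 by 2×8 → 66×8, cost 66·2·8 = 1056; ((M1M2)M3): 66×8 by 8×6 → 66×6, cost 66·8·6 = 3168; cumulative 4224. Total 4224.
Order B = (M1(M2M3)): (M2M3): 2×8 by 8×6 → 2×6, cost 2·8·6 = 96; (M1(M2M3)): 66×2 by 2×6 → 66×6, cost 66·2·6 = 792; cumulative 888. Total 888.
Difference: |4224 − 888| = 3336.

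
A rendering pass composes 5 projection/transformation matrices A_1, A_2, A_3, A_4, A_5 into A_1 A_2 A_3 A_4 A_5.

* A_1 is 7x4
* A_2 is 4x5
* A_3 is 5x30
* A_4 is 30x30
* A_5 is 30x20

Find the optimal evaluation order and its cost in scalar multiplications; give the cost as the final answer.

7160

Adjacent pairs: A_1A_2 = 7·4·5 = 140; A_2A_3 = 4·5·30 = 600; A_3A_4 = 5·30·30 = 4500; A_4A_5 = 30·30·20 = 18000.
Length 3: A_1..A_3: k=1: 0+600+7·4·30=1440; k=2: 140+0+7·5·30=1190 → min 1190 | A_2..A_4: k=2: 0+4500+4·5·30=5100; k=3: 600+0+4·30·30=4200 → min 4200 | A_3..A_5: k=3: 0+18000+5·30·20=21000; k=4: 4500+0+5·30·20=7500 → min 7500.
Length 4: A_1..A_4: k=1: 0+4200+7·4·30=5040; k=2: 140+4500+7·5·30=5690; k=3: 1190+0+7·30·30=7490 → min 5040 | A_2..A_5: k=2: 0+7500+4·5·20=7900; k=3: 600+18000+4·30·20=21000; k=4: 4200+0+4·30·20=6600 → min 6600.
Length 5: A_1..A_5: k=1: 0+6600+7·4·20=7160; k=2: 140+7500+7·5·20=8340; k=3: 1190+18000+7·30·20=23390; k=4: 5040+0+7·30·20=9240 → min 7160.
Optimal parenthesization: (A_1 (((A_2 A_3) A_4) A_5)) with cost 7160.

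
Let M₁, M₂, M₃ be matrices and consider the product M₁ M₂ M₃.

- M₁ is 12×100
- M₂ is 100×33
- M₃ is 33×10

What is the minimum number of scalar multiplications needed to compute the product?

Order (M₁ (M₂ M₃)): (M₂ M₃): 100×33 by 33×10 → 100×10, cost 100·33·10 = 33000; (M₁ (M₂ M₃)): 12×100 by 100×10 → 12×10, cost 12·100·10 = 12000; cumulative 45000. Total 45000.
Order ((M₁ M₂) M₃): (M₁ M₂): 12×100 by 100×33 → 12×33, cost 12·100·33 = 39600; ((M₁ M₂) M₃): 12×33 by 33×10 → 12×10, cost 12·33·10 = 3960; cumulative 43560. Total 43560.
Minimum: 43560.

43560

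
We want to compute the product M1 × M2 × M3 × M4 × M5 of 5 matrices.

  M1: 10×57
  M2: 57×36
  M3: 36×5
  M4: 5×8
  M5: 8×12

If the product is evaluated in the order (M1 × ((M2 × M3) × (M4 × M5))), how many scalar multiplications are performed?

(M2 × M3): 57×36 by 36×5 → 57×5, cost 57·36·5 = 10260
(M4 × M5): 5×8 by 8×12 → 5×12, cost 5·8·12 = 480
((M2 × M3) × (M4 × M5)): 57×5 by 5×12 → 57×12, cost 57·5·12 = 3420; cumulative 14160
(M1 × ((M2 × M3) × (M4 × M5))): 10×57 by 57×12 → 10×12, cost 10·57·12 = 6840; cumulative 21000
Total: 21000 scalar multiplications.

21000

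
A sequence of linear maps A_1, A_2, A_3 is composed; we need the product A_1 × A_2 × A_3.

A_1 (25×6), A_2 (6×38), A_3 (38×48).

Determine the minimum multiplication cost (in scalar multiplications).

Order (A_1 × (A_2 × A_3)): (A_2 × A_3): 6×38 by 38×48 → 6×48, cost 6·38·48 = 10944; (A_1 × (A_2 × A_3)): 25×6 by 6×48 → 25×48, cost 25·6·48 = 7200; cumulative 18144. Total 18144.
Order ((A_1 × A_2) × A_3): (A_1 × A_2): 25×6 by 6×38 → 25×38, cost 25·6·38 = 5700; ((A_1 × A_2) × A_3): 25×38 by 38×48 → 25×48, cost 25·38·48 = 45600; cumulative 51300. Total 51300.
Minimum: 18144.

18144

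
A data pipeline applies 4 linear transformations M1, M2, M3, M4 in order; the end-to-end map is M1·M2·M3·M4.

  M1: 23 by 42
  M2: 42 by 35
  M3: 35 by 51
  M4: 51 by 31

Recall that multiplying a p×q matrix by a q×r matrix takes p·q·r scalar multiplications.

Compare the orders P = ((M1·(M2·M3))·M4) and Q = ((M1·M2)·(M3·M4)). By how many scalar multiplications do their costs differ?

46499

Order P = ((M1·(M2·M3))·M4): (M2·M3): 42×35 by 35×51 → 42×51, cost 42·35·51 = 74970; (M1·(M2·M3)): 23×42 by 42×51 → 23×51, cost 23·42·51 = 49266; cumulative 124236; ((M1·(M2·M3))·M4): 23×51 by 51×31 → 23×31, cost 23·51·31 = 36363; cumulative 160599. Total 160599.
Order Q = ((M1·M2)·(M3·M4)): (M1·M2): 23×42 by 42×35 → 23×35, cost 23·42·35 = 33810; (M3·M4): 35×51 by 51×31 → 35×31, cost 35·51·31 = 55335; ((M1·M2)·(M3·M4)): 23×35 by 35×31 → 23×31, cost 23·35·31 = 24955; cumulative 114100. Total 114100.
Difference: |160599 − 114100| = 46499.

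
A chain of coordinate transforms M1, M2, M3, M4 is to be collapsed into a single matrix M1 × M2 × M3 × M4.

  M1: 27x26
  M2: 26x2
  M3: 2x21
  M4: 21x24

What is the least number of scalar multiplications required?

Adjacent pairs: M1M2 = 27·26·2 = 1404; M2M3 = 26·2·21 = 1092; M3M4 = 2·21·24 = 1008.
Length 3: M1..M3: k=1: 0+1092+27·26·21=15834; k=2: 1404+0+27·2·21=2538 → min 2538 | M2..M4: k=2: 0+1008+26·2·24=2256; k=3: 1092+0+26·21·24=14196 → min 2256.
Length 4: M1..M4: k=1: 0+2256+27·26·24=19104; k=2: 1404+1008+27·2·24=3708; k=3: 2538+0+27·21·24=16146 → min 3708.
Optimal order: ((M1 × M2) × (M3 × M4)) with cost 3708.

3708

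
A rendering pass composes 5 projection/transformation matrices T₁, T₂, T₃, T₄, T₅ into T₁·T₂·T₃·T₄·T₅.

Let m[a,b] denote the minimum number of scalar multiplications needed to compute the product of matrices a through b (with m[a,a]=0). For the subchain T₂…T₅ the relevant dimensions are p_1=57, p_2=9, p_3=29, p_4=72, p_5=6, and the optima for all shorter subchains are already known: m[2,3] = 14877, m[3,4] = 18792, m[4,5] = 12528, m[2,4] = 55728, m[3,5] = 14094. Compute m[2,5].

m[2,5] = min over k∈[2,4] of m[2,k]+m[k+1,5]+p_{1}·p_k·p_{5}.
k=2: 0 + 14094 + 57·9·6 = 17172; k=3: 14877 + 12528 + 57·29·6 = 37323; k=4: 55728 + 0 + 57·72·6 = 80352.
Minimum: 17172 at k=2.

17172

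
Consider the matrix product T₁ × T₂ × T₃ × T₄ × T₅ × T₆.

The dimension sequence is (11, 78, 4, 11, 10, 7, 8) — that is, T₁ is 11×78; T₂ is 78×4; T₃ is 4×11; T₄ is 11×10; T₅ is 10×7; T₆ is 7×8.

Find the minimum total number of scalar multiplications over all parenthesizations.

Adjacent pairs: T₁T₂ = 11·78·4 = 3432; T₂T₃ = 78·4·11 = 3432; T₃T₄ = 4·11·10 = 440; T₄T₅ = 11·10·7 = 770; T₅T₆ = 10·7·8 = 560.
Length 3: T₁..T₃: k=1: 0+3432+11·78·11=12870; k=2: 3432+0+11·4·11=3916 → min 3916 | T₂..T₄: k=2: 0+440+78·4·10=3560; k=3: 3432+0+78·11·10=12012 → min 3560 | T₃..T₅: k=3: 0+770+4·11·7=1078; k=4: 440+0+4·10·7=720 → min 720 | T₄..T₆: k=4: 0+560+11·10·8=1440; k=5: 770+0+11·7·8=1386 → min 1386.
Length 4: T₁..T₄: k=1: 0+3560+11·78·10=12140; k=2: 3432+440+11·4·10=4312; k=3: 3916+0+11·11·10=5126 → min 4312 | T₂..T₅: k=2: 0+720+78·4·7=2904; k=3: 3432+770+78·11·7=10208; k=4: 3560+0+78·10·7=9020 → min 2904 | T₃..T₆: k=3: 0+1386+4·11·8=1738; k=4: 440+560+4·10·8=1320; k=5: 720+0+4·7·8=944 → min 944.
Length 5: T₁..T₅: k=1: 0+2904+11·78·7=8910; k=2: 3432+720+11·4·7=4460; k=3: 3916+770+11·11·7=5533; k=4: 4312+0+11·10·7=5082 → min 4460 | T₂..T₆: k=2: 0+944+78·4·8=3440; k=3: 3432+1386+78·11·8=11682; k=4: 3560+560+78·10·8=10360; k=5: 2904+0+78·7·8=7272 → min 3440.
Length 6: T₁..T₆: k=1: 0+3440+11·78·8=10304; k=2: 3432+944+11·4·8=4728; k=3: 3916+1386+11·11·8=6270; k=4: 4312+560+11·10·8=5752; k=5: 4460+0+11·7·8=5076 → min 4728.
Optimal order: ((T₁ × T₂) × (((T₃ × T₄) × T₅) × T₆)) with cost 4728.

4728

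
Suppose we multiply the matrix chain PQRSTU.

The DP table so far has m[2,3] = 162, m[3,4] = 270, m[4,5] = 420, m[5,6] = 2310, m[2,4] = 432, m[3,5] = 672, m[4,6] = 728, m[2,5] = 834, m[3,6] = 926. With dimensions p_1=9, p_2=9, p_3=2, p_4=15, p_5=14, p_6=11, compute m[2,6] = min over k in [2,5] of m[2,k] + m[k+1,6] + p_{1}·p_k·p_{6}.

1088

m[2,6] = min over k∈[2,5] of m[2,k]+m[k+1,6]+p_{1}·p_k·p_{6}.
k=2: 0 + 926 + 9·9·11 = 1817; k=3: 162 + 728 + 9·2·11 = 1088; k=4: 432 + 2310 + 9·15·11 = 4227; k=5: 834 + 0 + 9·14·11 = 2220.
Minimum: 1088 at k=3.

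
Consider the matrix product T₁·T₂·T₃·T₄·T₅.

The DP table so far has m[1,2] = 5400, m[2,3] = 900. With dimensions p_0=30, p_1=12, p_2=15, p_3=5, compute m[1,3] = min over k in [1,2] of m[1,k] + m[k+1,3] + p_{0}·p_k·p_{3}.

2700

m[1,3] = min over k∈[1,2] of m[1,k]+m[k+1,3]+p_{0}·p_k·p_{3}.
k=1: 0 + 900 + 30·12·5 = 2700; k=2: 5400 + 0 + 30·15·5 = 7650.
Minimum: 2700 at k=1.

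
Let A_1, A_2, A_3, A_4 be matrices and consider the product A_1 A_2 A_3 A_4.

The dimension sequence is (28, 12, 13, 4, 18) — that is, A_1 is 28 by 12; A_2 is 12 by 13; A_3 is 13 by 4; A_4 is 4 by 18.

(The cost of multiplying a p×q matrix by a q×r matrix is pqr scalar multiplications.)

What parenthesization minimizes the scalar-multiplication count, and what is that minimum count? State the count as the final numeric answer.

Adjacent pairs: A_1A_2 = 28·12·13 = 4368; A_2A_3 = 12·13·4 = 624; A_3A_4 = 13·4·18 = 936.
Length 3: A_1..A_3: k=1: 0+624+28·12·4=1968; k=2: 4368+0+28·13·4=5824 → min 1968 | A_2..A_4: k=2: 0+936+12·13·18=3744; k=3: 624+0+12·4·18=1488 → min 1488.
Length 4: A_1..A_4: k=1: 0+1488+28·12·18=7536; k=2: 4368+936+28·13·18=11856; k=3: 1968+0+28·4·18=3984 → min 3984.
Optimal parenthesization: ((A_1 (A_2 A_3)) A_4) with cost 3984.

3984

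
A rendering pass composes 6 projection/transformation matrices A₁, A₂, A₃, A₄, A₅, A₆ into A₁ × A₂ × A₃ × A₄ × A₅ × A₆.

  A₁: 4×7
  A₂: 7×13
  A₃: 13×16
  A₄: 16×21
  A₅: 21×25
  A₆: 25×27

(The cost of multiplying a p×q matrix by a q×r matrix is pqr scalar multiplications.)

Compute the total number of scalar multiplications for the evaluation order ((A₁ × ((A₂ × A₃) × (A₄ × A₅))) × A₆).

16056

(A₂ × A₃): 7×13 by 13×16 → 7×16, cost 7·13·16 = 1456
(A₄ × A₅): 16×21 by 21×25 → 16×25, cost 16·21·25 = 8400
((A₂ × A₃) × (A₄ × A₅)): 7×16 by 16×25 → 7×25, cost 7·16·25 = 2800; cumulative 12656
(A₁ × ((A₂ × A₃) × (A₄ × A₅))): 4×7 by 7×25 → 4×25, cost 4·7·25 = 700; cumulative 13356
((A₁ × ((A₂ × A₃) × (A₄ × A₅))) × A₆): 4×25 by 25×27 → 4×27, cost 4·25·27 = 2700; cumulative 16056
Total: 16056 scalar multiplications.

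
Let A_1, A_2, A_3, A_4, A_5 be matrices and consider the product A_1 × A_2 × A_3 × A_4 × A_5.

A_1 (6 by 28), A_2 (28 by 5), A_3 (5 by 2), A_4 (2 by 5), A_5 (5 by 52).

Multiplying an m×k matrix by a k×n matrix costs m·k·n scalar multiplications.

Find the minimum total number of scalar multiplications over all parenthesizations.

Adjacent pairs: A_1A_2 = 6·28·5 = 840; A_2A_3 = 28·5·2 = 280; A_3A_4 = 5·2·5 = 50; A_4A_5 = 2·5·52 = 520.
Length 3: A_1..A_3: k=1: 0+280+6·28·2=616; k=2: 840+0+6·5·2=900 → min 616 | A_2..A_4: k=2: 0+50+28·5·5=750; k=3: 280+0+28·2·5=560 → min 560 | A_3..A_5: k=3: 0+520+5·2·52=1040; k=4: 50+0+5·5·52=1350 → min 1040.
Length 4: A_1..A_4: k=1: 0+560+6·28·5=1400; k=2: 840+50+6·5·5=1040; k=3: 616+0+6·2·5=676 → min 676 | A_2..A_5: k=2: 0+1040+28·5·52=8320; k=3: 280+520+28·2·52=3712; k=4: 560+0+28·5·52=7840 → min 3712.
Length 5: A_1..A_5: k=1: 0+3712+6·28·52=12448; k=2: 840+1040+6·5·52=3440; k=3: 616+520+6·2·52=1760; k=4: 676+0+6·5·52=2236 → min 1760.
Optimal order: ((A_1 × (A_2 × A_3)) × (A_4 × A_5)) with cost 1760.

1760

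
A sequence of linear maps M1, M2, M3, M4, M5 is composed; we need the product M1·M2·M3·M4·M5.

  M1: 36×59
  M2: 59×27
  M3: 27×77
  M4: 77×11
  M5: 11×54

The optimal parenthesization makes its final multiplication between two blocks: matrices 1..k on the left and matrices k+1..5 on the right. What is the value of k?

Adjacent pairs: M1M2 = 36·59·27 = 57348; M2M3 = 59·27·77 = 122661; M3M4 = 27·77·11 = 22869; M4M5 = 77·11·54 = 45738.
Length 3: M1..M3: k=1: 0+122661+36·59·77=286209; k=2: 57348+0+36·27·77=132192 → min 132192 | M2..M4: k=2: 0+22869+59·27·11=40392; k=3: 122661+0+59·77·11=172634 → min 40392 | M3..M5: k=3: 0+45738+27·77·54=158004; k=4: 22869+0+27·11·54=38907 → min 38907.
Length 4: M1..M4: k=1: 0+40392+36·59·11=63756; k=2: 57348+22869+36·27·11=90909; k=3: 132192+0+36·77·11=162684 → min 63756 | M2..M5: k=2: 0+38907+59·27·54=124929; k=3: 122661+45738+59·77·54=413721; k=4: 40392+0+59·11·54=75438 → min 75438.
Top-level splits: k=1: (M1..M1)·(M2..M5) → 0+75438+36·59·54 = 190134; k=2: (M1..M2)·(M3..M5) → 57348+38907+36·27·54 = 148743; k=3: (M1..M3)·(M4..M5) → 132192+45738+36·77·54 = 327618; k=4: (M1..M4)·(M5..M5) → 63756+0+36·11·54 = 85140.
Best split is after M4, i.e. k = 4.

4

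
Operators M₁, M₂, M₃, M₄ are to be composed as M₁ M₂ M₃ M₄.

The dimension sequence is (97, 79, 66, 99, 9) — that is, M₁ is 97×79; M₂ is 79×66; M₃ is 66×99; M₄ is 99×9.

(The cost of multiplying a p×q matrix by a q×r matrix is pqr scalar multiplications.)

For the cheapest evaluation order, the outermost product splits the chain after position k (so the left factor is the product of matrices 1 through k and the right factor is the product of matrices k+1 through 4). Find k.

Adjacent pairs: M₁M₂ = 97·79·66 = 505758; M₂M₃ = 79·66·99 = 516186; M₃M₄ = 66·99·9 = 58806.
Length 3: M₁..M₃: k=1: 0+516186+97·79·99=1274823; k=2: 505758+0+97·66·99=1139556 → min 1139556 | M₂..M₄: k=2: 0+58806+79·66·9=105732; k=3: 516186+0+79·99·9=586575 → min 105732.
Top-level splits: k=1: (M₁..M₁)·(M₂..M₄) → 0+105732+97·79·9 = 174699; k=2: (M₁..M₂)·(M₃..M₄) → 505758+58806+97·66·9 = 622182; k=3: (M₁..M₃)·(M₄..M₄) → 1139556+0+97·99·9 = 1225983.
Best split is after M₁, i.e. k = 1.

1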